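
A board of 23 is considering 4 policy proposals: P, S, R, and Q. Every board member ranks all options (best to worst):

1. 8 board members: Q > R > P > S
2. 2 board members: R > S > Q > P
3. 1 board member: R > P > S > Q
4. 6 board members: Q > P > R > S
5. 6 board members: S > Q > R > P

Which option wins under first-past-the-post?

Q

First-place votes: P 0, S 6, R 3, Q 14.
Q has the most first-place votes.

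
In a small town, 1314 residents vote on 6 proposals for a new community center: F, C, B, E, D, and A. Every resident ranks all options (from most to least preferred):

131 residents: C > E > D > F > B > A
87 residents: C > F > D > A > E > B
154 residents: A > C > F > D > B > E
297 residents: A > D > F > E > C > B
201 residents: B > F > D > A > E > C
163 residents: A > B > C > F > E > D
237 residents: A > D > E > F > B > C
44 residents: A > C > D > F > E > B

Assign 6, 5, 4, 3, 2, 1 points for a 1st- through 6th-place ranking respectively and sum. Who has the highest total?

A

F: 131·3 + 87·5 + 154·4 + 297·4 + 201·5 + 163·3 + 237·3 + 44·3 = 4969
C: 131·6 + 87·6 + 154·5 + 297·2 + 201·1 + 163·4 + 237·1 + 44·5 = 3982
B: 131·2 + 87·1 + 154·2 + 297·1 + 201·6 + 163·5 + 237·2 + 44·1 = 3493
E: 131·5 + 87·2 + 154·1 + 297·3 + 201·2 + 163·2 + 237·4 + 44·2 = 3638
D: 131·4 + 87·4 + 154·3 + 297·5 + 201·4 + 163·1 + 237·5 + 44·4 = 5147
A: 131·1 + 87·3 + 154·6 + 297·6 + 201·3 + 163·6 + 237·6 + 44·6 = 6365
A has the highest Borda score (6365).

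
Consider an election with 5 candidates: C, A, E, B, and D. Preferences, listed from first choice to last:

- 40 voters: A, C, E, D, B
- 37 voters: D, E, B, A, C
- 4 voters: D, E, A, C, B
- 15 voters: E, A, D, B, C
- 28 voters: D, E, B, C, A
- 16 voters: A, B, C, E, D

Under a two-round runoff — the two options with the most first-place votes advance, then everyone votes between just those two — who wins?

A

Round 1 first-place votes: C 0, A 56, E 15, B 0, D 69.
D and A advance.
Runoff: D is preferred to A by 69 voters; A by 71.
A wins the runoff.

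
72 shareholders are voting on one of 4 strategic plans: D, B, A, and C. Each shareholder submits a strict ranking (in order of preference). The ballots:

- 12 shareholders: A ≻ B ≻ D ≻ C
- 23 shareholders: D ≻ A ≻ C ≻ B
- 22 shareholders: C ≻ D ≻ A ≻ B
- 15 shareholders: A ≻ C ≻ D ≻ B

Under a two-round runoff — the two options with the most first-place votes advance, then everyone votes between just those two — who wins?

D

Round 1 first-place votes: D 23, B 0, A 27, C 22.
A and D advance.
Runoff: A is preferred to D by 27 voters; D by 45.
D wins the runoff.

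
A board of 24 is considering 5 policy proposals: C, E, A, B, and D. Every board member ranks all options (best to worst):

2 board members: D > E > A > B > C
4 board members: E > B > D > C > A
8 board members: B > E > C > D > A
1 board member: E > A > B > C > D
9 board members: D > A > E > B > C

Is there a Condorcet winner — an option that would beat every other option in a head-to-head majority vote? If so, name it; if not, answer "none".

E vs C: 24–0 for E.
E vs A: 15–9 for E.
E vs B: 16–8 for E.
E vs D: 13–11 for E.
E beats every other option head-to-head.

E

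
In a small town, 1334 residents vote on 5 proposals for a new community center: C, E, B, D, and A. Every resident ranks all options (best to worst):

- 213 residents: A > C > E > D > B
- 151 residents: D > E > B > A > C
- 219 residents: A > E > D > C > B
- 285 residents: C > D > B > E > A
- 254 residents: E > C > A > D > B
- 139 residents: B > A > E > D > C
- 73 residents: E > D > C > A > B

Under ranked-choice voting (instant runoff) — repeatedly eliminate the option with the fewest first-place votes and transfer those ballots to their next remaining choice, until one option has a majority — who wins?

E

Round 1: C 285, E 327, B 139, D 151, A 432. Eliminate B.
Round 2: C 285, E 327, D 151, A 571. Eliminate D.
Round 3: C 285, E 478, A 571. Eliminate C.
Round 4: E 763, A 571. E has a majority.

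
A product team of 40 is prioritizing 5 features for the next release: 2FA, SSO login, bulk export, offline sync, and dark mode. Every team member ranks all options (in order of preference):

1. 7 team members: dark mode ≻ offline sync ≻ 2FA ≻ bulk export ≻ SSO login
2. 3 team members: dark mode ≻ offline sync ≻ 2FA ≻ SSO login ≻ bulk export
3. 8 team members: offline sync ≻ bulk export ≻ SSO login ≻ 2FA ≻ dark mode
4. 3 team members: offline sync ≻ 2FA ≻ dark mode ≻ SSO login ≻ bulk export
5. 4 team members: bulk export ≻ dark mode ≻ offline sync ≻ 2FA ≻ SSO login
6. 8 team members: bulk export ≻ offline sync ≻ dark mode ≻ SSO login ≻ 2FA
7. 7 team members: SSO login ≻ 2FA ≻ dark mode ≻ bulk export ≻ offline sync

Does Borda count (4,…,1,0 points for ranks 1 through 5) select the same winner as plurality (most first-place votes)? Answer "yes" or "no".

Borda — scores: 2FA 62, SSO login 58, bulk export 86, offline sync 106, dark mode 88. Winner: offline sync.
Plurality — first-place votes: 2FA 0, SSO login 7, bulk export 12, offline sync 11, dark mode 10. Winner: bulk export.
The two methods disagree.

no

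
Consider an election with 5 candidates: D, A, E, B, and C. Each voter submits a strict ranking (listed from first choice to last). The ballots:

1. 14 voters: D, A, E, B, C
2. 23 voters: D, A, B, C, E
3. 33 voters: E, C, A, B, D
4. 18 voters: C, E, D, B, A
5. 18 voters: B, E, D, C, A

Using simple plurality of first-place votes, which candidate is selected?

D

First-place votes: D 37, A 0, E 33, B 18, C 18.
D has the most first-place votes.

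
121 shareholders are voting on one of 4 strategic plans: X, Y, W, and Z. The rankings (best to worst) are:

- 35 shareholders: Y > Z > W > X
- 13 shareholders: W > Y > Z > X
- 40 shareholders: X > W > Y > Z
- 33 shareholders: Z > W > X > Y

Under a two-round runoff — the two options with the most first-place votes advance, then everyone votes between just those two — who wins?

X

Round 1 first-place votes: X 40, Y 35, W 13, Z 33.
X and Y advance.
Runoff: X is preferred to Y by 73 voters; Y by 48.
X wins the runoff.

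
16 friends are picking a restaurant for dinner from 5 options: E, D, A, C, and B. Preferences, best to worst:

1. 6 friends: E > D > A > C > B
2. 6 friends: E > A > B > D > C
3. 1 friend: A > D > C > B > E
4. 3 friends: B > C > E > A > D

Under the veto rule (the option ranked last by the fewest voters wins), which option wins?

A

Last-place votes: E 1, D 3, A 0, C 6, B 6.
A is ranked last by the fewest voters, so A wins.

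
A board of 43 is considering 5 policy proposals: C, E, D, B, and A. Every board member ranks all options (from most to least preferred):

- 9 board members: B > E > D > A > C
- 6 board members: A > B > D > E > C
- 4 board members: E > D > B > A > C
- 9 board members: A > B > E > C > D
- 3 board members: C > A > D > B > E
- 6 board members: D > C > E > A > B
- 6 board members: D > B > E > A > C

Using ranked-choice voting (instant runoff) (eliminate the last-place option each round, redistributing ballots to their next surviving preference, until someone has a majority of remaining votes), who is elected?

D

Round 1: C 3, E 4, D 12, B 9, A 15. Eliminate C.
Round 2: E 4, D 12, B 9, A 18. Eliminate E.
Round 3: D 16, B 9, A 18. Eliminate B.
Round 4: D 25, A 18. D has a majority.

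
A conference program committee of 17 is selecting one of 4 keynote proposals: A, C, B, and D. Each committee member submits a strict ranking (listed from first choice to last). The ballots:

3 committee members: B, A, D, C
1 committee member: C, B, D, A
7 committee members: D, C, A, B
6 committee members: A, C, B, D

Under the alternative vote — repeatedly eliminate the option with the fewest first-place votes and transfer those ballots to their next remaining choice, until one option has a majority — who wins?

A

Round 1: A 6, C 1, B 3, D 7. Eliminate C.
Round 2: A 6, B 4, D 7. Eliminate B.
Round 3: A 9, D 8. A has a majority.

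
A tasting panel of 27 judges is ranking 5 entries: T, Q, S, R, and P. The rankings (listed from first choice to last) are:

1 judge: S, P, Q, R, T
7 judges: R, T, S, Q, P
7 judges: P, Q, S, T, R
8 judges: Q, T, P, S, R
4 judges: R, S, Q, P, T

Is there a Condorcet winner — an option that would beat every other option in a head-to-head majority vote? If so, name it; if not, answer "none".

Q vs T: 20–7 for Q.
Q vs S: 15–12 for Q.
Q vs R: 16–11 for Q.
Q vs P: 19–8 for Q.
Q beats every other option head-to-head.

Q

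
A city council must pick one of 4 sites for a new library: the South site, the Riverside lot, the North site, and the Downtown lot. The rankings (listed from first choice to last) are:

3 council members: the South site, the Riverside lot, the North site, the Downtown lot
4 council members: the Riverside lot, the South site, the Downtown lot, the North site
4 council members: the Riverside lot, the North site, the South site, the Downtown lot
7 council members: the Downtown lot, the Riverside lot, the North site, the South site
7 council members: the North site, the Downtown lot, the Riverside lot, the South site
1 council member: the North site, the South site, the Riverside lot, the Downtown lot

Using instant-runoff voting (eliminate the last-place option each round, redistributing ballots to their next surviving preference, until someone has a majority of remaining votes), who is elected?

the Riverside lot

Round 1: the South site 3, the Riverside lot 8, the North site 8, the Downtown lot 7. Eliminate the South site.
Round 2: the Riverside lot 11, the North site 8, the Downtown lot 7. Eliminate the Downtown lot.
Round 3: the Riverside lot 18, the North site 8. The Riverside lot has a majority.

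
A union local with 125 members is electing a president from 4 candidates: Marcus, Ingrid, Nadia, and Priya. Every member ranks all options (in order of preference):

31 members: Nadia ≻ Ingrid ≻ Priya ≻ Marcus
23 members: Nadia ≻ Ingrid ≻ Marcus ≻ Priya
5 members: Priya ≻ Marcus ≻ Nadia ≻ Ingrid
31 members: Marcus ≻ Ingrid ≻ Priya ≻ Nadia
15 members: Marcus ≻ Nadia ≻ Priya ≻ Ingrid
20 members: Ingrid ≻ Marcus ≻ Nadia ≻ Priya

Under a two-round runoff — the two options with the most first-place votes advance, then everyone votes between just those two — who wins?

Marcus

Round 1 first-place votes: Marcus 46, Ingrid 20, Nadia 54, Priya 5.
Nadia and Marcus advance.
Runoff: Nadia is preferred to Marcus by 54 voters; Marcus by 71.
Marcus wins the runoff.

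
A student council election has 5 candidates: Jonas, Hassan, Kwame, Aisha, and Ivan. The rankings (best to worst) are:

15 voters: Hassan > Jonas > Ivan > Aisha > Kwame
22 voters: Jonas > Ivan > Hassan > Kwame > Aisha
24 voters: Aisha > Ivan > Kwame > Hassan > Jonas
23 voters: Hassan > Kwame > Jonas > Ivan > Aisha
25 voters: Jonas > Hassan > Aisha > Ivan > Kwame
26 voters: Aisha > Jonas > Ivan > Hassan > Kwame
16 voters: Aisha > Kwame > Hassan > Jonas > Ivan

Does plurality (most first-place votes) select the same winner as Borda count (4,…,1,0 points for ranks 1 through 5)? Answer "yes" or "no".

Plurality — first-place votes: Jonas 47, Hassan 38, Kwame 0, Aisha 66, Ivan 0. Winner: Aisha.
Borda — scores: Jonas 373, Hassan 353, Kwame 187, Aisha 329, Ivan 268. Winner: Jonas.
The two methods disagree.

no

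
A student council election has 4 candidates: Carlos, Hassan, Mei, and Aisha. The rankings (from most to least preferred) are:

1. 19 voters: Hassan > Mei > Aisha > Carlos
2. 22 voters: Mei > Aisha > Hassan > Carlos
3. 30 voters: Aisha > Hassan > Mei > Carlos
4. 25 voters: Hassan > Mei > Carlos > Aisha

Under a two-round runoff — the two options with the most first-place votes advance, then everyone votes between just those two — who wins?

Round 1 first-place votes: Carlos 0, Hassan 44, Mei 22, Aisha 30.
Hassan and Aisha advance.
Runoff: Hassan is preferred to Aisha by 44 voters; Aisha by 52.
Aisha wins the runoff.

Aisha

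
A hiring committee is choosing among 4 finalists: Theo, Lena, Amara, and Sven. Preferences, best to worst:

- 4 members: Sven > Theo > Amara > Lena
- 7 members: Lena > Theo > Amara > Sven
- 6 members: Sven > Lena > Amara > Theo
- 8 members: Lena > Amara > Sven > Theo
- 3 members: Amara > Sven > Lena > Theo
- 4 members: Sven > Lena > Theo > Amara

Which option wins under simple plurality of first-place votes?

Lena

First-place votes: Theo 0, Lena 15, Amara 3, Sven 14.
Lena has the most first-place votes.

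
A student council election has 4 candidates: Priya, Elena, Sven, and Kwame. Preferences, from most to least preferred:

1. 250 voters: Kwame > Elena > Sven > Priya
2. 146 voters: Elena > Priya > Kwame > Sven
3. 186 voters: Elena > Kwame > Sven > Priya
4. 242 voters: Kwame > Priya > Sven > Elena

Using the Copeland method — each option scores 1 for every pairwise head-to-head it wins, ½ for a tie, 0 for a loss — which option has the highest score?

Kwame

Priya: loses to Elena, Sven, and Kwame → score 0.
Elena: beats Priya and Sven; loses to Kwame → score 2.
Sven: beats Priya; loses to Elena and Kwame → score 1.
Kwame: beats Priya, Elena, and Sven → score 3.
Kwame has the best pairwise record.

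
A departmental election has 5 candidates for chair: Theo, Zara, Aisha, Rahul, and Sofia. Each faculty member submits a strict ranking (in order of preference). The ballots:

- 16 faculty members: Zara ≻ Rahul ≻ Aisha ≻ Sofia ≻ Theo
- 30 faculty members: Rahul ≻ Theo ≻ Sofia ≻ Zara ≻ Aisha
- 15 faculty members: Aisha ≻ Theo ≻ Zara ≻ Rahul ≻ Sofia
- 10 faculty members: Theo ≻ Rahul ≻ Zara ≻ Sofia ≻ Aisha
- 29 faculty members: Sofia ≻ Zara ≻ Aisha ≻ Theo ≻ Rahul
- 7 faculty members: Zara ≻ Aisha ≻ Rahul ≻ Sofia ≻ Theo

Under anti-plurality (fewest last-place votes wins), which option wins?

Zara

Last-place votes: Theo 23, Zara 0, Aisha 40, Rahul 29, Sofia 15.
Zara is ranked last by the fewest voters, so Zara wins.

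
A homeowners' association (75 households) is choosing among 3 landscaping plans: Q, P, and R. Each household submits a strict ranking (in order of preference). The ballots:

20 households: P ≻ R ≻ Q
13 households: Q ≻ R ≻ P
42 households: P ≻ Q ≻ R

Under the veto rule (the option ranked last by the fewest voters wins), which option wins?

Last-place votes: Q 20, P 13, R 42.
P is ranked last by the fewest voters, so P wins.

P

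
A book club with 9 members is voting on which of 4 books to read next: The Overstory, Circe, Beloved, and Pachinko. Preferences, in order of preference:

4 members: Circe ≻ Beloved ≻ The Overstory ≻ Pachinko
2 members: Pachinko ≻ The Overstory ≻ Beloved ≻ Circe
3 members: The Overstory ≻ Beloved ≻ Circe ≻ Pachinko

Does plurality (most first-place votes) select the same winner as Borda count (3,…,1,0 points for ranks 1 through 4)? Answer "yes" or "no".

no

Plurality — first-place votes: The Overstory 3, Circe 4, Beloved 0, Pachinko 2. Winner: Circe.
Borda — scores: The Overstory 17, Circe 15, Beloved 16, Pachinko 6. Winner: The Overstory.
The two methods disagree.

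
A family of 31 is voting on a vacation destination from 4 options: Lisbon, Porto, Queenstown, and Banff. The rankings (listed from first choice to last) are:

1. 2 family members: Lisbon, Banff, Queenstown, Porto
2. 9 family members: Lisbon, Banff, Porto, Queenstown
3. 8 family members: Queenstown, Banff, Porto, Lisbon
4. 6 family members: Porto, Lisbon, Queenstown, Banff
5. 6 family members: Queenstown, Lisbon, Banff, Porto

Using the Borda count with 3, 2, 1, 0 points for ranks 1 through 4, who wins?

Lisbon: 2·3 + 9·3 + 8·0 + 6·2 + 6·2 = 57
Porto: 2·0 + 9·1 + 8·1 + 6·3 + 6·0 = 35
Queenstown: 2·1 + 9·0 + 8·3 + 6·1 + 6·3 = 50
Banff: 2·2 + 9·2 + 8·2 + 6·0 + 6·1 = 44
Lisbon has the highest Borda score (57).

Lisbon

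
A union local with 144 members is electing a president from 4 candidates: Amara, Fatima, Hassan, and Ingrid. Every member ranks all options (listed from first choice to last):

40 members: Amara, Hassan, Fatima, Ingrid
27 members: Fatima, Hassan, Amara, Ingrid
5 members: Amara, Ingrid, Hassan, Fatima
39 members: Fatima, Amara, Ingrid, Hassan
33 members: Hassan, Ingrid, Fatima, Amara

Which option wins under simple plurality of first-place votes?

Fatima

First-place votes: Amara 45, Fatima 66, Hassan 33, Ingrid 0.
Fatima has the most first-place votes.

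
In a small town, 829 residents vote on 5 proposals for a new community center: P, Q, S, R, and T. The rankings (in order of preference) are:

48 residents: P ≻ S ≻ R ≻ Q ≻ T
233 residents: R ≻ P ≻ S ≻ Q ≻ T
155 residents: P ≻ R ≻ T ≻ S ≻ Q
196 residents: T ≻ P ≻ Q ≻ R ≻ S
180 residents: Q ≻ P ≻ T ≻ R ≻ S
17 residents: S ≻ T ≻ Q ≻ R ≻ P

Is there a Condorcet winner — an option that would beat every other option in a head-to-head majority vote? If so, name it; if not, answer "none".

P vs Q: 632–197 for P.
P vs S: 812–17 for P.
P vs R: 579–250 for P.
P vs T: 616–213 for P.
P beats every other option head-to-head.

P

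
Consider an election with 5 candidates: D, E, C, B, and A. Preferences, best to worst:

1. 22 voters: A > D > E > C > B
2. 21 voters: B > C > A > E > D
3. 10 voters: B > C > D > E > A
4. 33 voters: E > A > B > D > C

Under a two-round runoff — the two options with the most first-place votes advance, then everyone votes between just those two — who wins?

E

Round 1 first-place votes: D 0, E 33, C 0, B 31, A 22.
E and B advance.
Runoff: E is preferred to B by 55 voters; B by 31.
E wins the runoff.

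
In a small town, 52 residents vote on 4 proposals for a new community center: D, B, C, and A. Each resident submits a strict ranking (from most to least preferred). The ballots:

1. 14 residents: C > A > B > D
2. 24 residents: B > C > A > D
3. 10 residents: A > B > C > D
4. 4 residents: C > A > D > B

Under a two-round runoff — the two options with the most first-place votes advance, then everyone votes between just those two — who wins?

Round 1 first-place votes: D 0, B 24, C 18, A 10.
B and C advance.
Runoff: B is preferred to C by 34 voters; C by 18.
B wins the runoff.

B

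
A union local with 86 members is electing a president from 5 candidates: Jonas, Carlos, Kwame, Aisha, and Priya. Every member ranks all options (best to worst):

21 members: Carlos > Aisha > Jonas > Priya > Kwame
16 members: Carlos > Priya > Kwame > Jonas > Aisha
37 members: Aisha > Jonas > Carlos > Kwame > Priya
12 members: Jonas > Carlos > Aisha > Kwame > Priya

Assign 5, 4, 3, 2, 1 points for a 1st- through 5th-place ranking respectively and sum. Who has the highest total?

Jonas: 21·3 + 16·2 + 37·4 + 12·5 = 303
Carlos: 21·5 + 16·5 + 37·3 + 12·4 = 344
Kwame: 21·1 + 16·3 + 37·2 + 12·2 = 167
Aisha: 21·4 + 16·1 + 37·5 + 12·3 = 321
Priya: 21·2 + 16·4 + 37·1 + 12·1 = 155
Carlos has the highest Borda score (344).

Carlos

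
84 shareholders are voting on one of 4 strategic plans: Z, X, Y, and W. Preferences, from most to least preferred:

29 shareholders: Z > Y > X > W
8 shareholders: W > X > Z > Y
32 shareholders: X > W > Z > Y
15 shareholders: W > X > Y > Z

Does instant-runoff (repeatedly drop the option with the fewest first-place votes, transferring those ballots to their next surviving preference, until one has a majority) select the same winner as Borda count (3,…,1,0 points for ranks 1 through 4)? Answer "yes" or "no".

Instant-runoff — R1 Z 29, X 32, Y 0, W 23 (Y out); R2 Z 29, X 32, W 23 (W out); R3 Z 29, X 55 (X winner). Winner: X.
Borda — scores: Z 127, X 171, Y 73, W 133. Winner: X.
The two methods agree.

yes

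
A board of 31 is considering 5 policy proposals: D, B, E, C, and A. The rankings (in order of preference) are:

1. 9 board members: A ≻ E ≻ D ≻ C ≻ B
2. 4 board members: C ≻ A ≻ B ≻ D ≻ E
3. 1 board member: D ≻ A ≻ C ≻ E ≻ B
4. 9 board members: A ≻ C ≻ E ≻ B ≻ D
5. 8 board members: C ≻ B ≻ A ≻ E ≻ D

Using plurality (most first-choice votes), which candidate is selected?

A

First-place votes: D 1, B 0, E 0, C 12, A 18.
A has the most first-place votes.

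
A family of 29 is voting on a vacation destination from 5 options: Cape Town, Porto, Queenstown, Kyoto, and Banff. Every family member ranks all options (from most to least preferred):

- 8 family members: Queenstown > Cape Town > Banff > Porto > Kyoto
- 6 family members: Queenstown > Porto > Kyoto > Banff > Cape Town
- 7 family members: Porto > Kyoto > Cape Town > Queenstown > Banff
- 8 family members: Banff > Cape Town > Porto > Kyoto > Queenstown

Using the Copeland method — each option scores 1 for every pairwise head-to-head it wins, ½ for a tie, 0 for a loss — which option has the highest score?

Cape Town: beats Porto, Queenstown, Kyoto, and Banff → score 4.
Porto: beats Queenstown and Kyoto; loses to Cape Town and Banff → score 2.
Queenstown: beats Banff; loses to Cape Town, Porto, and Kyoto → score 1.
Kyoto: beats Queenstown; loses to Cape Town, Porto, and Banff → score 1.
Banff: beats Porto and Kyoto; loses to Cape Town and Queenstown → score 2.
Cape Town has the best pairwise record.

Cape Town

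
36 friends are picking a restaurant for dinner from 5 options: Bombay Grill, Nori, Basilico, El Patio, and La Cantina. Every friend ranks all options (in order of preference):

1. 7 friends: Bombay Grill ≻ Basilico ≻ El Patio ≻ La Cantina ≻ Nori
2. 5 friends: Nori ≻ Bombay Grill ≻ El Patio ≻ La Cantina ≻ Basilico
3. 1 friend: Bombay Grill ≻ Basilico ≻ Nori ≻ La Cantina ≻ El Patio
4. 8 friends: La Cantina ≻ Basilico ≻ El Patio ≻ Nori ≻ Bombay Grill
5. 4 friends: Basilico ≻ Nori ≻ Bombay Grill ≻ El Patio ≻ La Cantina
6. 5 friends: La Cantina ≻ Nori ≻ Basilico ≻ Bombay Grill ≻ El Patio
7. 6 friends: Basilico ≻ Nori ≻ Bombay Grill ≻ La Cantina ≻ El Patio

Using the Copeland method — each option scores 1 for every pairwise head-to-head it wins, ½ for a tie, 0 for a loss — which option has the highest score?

Basilico

Bombay Grill: beats El Patio and La Cantina; loses to Nori and Basilico → score 2.
Nori: beats Bombay Grill and El Patio; loses to Basilico and La Cantina → score 2.
Basilico: beats Bombay Grill, Nori, and El Patio; ties La Cantina → score 3.5.
El Patio: loses to Bombay Grill, Nori, Basilico, and La Cantina → score 0.
La Cantina: beats Nori and El Patio; ties Basilico; loses to Bombay Grill → score 2.5.
Basilico has the best pairwise record.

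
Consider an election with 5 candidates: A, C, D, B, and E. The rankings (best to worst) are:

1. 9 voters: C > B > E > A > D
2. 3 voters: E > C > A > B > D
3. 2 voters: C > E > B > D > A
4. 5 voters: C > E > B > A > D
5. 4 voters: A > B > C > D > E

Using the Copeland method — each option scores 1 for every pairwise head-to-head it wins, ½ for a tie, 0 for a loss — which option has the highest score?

A: beats D; loses to C, B, and E → score 1.
C: beats A, D, B, and E → score 4.
D: loses to A, C, B, and E → score 0.
B: beats A, D, and E; loses to C → score 3.
E: beats A and D; loses to C and B → score 2.
C has the best pairwise record.

C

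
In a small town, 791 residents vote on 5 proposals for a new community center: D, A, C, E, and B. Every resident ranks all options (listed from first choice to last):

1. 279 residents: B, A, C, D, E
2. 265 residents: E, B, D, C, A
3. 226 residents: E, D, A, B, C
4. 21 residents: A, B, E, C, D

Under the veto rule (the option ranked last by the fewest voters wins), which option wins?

B

Last-place votes: D 21, A 265, C 226, E 279, B 0.
B is ranked last by the fewest voters, so B wins.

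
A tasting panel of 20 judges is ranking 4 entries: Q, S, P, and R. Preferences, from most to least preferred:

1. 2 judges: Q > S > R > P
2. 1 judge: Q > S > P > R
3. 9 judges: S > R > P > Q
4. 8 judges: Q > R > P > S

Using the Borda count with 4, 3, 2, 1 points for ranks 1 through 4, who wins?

Q: 2·4 + 1·4 + 9·1 + 8·4 = 53
S: 2·3 + 1·3 + 9·4 + 8·1 = 53
P: 2·1 + 1·2 + 9·2 + 8·2 = 38
R: 2·2 + 1·1 + 9·3 + 8·3 = 56
R has the highest Borda score (56).

R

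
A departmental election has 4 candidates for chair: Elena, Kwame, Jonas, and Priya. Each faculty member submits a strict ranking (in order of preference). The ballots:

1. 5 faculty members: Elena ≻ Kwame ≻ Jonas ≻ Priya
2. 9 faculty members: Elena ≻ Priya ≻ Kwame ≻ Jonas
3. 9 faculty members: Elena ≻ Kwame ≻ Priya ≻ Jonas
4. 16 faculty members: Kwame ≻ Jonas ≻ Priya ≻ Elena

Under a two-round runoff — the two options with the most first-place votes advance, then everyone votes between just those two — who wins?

Elena

Round 1 first-place votes: Elena 23, Kwame 16, Jonas 0, Priya 0.
Elena and Kwame advance.
Runoff: Elena is preferred to Kwame by 23 voters; Kwame by 16.
Elena wins the runoff.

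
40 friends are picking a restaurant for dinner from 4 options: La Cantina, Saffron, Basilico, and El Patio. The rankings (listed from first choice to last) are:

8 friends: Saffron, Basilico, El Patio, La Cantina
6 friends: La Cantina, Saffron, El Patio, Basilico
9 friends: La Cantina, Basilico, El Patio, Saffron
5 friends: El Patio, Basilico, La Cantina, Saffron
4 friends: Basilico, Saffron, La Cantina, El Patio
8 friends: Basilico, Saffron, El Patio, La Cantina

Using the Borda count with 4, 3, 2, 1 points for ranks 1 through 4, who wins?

La Cantina: 8·1 + 6·4 + 9·4 + 5·2 + 4·2 + 8·1 = 94
Saffron: 8·4 + 6·3 + 9·1 + 5·1 + 4·3 + 8·3 = 100
Basilico: 8·3 + 6·1 + 9·3 + 5·3 + 4·4 + 8·4 = 120
El Patio: 8·2 + 6·2 + 9·2 + 5·4 + 4·1 + 8·2 = 86
Basilico has the highest Borda score (120).

Basilico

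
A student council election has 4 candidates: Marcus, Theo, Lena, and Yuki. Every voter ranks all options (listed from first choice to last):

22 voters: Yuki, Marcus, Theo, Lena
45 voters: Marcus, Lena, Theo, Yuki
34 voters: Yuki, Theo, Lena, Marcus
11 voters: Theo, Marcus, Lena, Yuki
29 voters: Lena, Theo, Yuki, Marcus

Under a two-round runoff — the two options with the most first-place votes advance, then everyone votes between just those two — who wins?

Yuki

Round 1 first-place votes: Marcus 45, Theo 11, Lena 29, Yuki 56.
Yuki and Marcus advance.
Runoff: Yuki is preferred to Marcus by 85 voters; Marcus by 56.
Yuki wins the runoff.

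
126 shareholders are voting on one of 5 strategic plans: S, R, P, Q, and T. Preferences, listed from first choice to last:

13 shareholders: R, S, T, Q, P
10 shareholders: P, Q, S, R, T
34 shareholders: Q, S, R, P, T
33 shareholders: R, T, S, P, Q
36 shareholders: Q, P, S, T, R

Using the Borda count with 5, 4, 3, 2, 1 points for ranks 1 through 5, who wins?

Q

S: 13·4 + 10·3 + 34·4 + 33·3 + 36·3 = 425
R: 13·5 + 10·2 + 34·3 + 33·5 + 36·1 = 388
P: 13·1 + 10·5 + 34·2 + 33·2 + 36·4 = 341
Q: 13·2 + 10·4 + 34·5 + 33·1 + 36·5 = 449
T: 13·3 + 10·1 + 34·1 + 33·4 + 36·2 = 287
Q has the highest Borda score (449).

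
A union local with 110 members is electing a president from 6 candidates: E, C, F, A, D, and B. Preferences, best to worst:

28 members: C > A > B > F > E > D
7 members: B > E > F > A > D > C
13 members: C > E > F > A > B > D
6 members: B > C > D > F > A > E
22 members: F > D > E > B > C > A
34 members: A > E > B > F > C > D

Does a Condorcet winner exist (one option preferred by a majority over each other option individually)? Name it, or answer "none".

Checking pairwise contests:
F beats E 56–54.
E beats C 63–47.
A beats F 62–48.
C beats A 69–41.
E beats D 82–28.
E beats B 69–41.
Every option loses at least one head-to-head, so there is no Condorcet winner.

none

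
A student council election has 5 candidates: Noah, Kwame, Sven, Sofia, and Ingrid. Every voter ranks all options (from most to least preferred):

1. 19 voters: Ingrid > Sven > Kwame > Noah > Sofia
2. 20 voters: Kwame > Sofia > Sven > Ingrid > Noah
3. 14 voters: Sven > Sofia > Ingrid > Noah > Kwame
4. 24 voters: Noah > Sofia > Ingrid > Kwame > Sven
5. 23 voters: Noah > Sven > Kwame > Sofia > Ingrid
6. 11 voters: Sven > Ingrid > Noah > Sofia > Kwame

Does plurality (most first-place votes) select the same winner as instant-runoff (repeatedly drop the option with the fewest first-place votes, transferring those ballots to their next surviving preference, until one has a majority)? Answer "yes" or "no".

Plurality — first-place votes: Noah 47, Kwame 20, Sven 25, Sofia 0, Ingrid 19. Winner: Noah.
Instant-runoff — R1 Noah 47, Kwame 20, Sven 25, Sofia 0, Ingrid 19 (Sofia out); R2 Noah 47, Kwame 20, Sven 25, Ingrid 19 (Ingrid out); R3 Noah 47, Kwame 20, Sven 44 (Kwame out); R4 Noah 47, Sven 64 (Sven winner). Winner: Sven.
The two methods disagree.

no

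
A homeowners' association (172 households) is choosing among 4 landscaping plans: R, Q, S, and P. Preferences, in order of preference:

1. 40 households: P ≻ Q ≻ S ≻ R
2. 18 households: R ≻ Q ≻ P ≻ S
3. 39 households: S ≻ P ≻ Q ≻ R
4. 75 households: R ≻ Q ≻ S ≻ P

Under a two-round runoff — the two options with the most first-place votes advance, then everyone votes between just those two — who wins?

R

Round 1 first-place votes: R 93, Q 0, S 39, P 40.
R and P advance.
Runoff: R is preferred to P by 93 voters; P by 79.
R wins the runoff.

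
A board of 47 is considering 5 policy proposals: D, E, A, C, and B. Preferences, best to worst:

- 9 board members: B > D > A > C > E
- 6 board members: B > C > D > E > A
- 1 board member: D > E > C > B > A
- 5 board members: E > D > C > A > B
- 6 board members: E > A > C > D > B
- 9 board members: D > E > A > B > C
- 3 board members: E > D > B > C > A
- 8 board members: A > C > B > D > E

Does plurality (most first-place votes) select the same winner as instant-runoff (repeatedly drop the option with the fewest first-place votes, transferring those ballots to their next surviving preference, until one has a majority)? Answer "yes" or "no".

Plurality — first-place votes: D 10, E 14, A 8, C 0, B 15. Winner: B.
Instant-runoff — R1 D 10, E 14, A 8, C 0, B 15 (C out); R2 D 10, E 14, A 8, B 15 (A out); R3 D 10, E 14, B 23 (D out); R4 E 24, B 23 (E winner). Winner: E.
The two methods disagree.

no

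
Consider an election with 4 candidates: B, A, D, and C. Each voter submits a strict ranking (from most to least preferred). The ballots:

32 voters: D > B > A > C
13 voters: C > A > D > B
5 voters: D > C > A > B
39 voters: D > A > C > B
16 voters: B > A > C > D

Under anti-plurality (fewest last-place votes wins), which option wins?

Last-place votes: B 57, A 0, D 16, C 32.
A is ranked last by the fewest voters, so A wins.

A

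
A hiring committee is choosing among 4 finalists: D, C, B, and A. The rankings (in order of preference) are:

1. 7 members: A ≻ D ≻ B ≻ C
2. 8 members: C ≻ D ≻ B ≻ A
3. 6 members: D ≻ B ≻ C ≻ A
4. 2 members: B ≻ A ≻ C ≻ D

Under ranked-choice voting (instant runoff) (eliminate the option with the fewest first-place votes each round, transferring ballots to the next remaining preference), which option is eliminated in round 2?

D

Round 1: D 6, C 8, B 2, A 7. Eliminate B.
Round 2: D 6, C 8, A 9. Eliminate D.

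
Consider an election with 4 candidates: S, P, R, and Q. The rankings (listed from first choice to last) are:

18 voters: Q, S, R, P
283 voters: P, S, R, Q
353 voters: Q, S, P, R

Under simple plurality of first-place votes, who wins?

First-place votes: S 0, P 283, R 0, Q 371.
Q has the most first-place votes.

Q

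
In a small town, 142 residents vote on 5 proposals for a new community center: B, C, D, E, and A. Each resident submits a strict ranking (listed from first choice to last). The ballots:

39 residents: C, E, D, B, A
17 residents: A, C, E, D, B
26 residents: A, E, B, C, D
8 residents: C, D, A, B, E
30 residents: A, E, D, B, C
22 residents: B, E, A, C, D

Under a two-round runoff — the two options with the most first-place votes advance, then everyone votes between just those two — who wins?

Round 1 first-place votes: B 22, C 47, D 0, E 0, A 73.
A and C advance.
Runoff: A is preferred to C by 95 voters; C by 47.
A wins the runoff.

A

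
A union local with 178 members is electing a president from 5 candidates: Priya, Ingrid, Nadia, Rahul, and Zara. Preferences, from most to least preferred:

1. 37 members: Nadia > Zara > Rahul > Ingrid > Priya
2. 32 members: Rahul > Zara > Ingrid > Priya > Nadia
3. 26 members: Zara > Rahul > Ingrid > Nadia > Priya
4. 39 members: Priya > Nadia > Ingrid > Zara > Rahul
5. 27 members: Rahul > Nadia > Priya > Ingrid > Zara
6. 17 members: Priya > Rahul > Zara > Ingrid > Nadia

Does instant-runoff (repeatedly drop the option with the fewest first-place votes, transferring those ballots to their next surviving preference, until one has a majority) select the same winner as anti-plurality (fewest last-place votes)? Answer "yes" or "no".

no

Instant-runoff — R1 Priya 56, Ingrid 0, Nadia 37, Rahul 59, Zara 26 (Ingrid out); R2 Priya 56, Nadia 37, Rahul 59, Zara 26 (Zara out); R3 Priya 56, Nadia 37, Rahul 85 (Nadia out); R4 Priya 56, Rahul 122 (Rahul winner). Winner: Rahul.
Anti-plurality — last-place votes: Priya 63, Ingrid 0, Nadia 49, Rahul 39, Zara 27. Winner: Ingrid.
The two methods disagree.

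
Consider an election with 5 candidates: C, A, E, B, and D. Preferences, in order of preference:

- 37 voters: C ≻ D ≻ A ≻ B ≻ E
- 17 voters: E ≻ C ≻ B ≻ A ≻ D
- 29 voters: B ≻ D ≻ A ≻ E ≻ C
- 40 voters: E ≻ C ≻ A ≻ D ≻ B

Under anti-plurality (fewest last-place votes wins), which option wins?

Last-place votes: C 29, A 0, E 37, B 40, D 17.
A is ranked last by the fewest voters, so A wins.

A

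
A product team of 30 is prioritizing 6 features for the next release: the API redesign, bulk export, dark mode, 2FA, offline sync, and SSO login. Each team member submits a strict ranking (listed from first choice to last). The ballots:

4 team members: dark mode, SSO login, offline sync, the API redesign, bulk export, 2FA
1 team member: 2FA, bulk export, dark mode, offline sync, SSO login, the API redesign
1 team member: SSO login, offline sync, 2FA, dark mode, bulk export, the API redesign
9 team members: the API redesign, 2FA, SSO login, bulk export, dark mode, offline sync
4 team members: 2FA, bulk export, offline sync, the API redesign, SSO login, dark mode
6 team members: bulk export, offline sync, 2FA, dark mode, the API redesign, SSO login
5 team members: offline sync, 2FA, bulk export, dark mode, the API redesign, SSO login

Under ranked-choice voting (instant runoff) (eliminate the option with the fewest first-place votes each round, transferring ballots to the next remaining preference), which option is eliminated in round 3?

2FA

Round 1: the API redesign 9, bulk export 6, dark mode 4, 2FA 5, offline sync 5, SSO login 1. Eliminate SSO login.
Round 2: the API redesign 9, bulk export 6, dark mode 4, 2FA 5, offline sync 6. Eliminate dark mode.
Round 3: the API redesign 9, bulk export 6, 2FA 5, offline sync 10. Eliminate 2FA.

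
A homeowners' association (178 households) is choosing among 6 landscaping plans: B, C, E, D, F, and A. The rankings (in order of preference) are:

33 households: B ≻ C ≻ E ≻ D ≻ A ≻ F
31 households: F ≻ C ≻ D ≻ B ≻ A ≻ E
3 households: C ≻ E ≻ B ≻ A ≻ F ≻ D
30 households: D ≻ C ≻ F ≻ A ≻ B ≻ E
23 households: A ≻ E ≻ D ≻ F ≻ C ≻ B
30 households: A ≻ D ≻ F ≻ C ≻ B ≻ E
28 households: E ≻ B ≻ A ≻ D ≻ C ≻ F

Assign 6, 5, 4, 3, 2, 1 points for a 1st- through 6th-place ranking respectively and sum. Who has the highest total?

B: 33·6 + 31·3 + 3·4 + 30·2 + 23·1 + 30·2 + 28·5 = 586
C: 33·5 + 31·5 + 3·6 + 30·5 + 23·2 + 30·3 + 28·2 = 680
E: 33·4 + 31·1 + 3·5 + 30·1 + 23·5 + 30·1 + 28·6 = 521
D: 33·3 + 31·4 + 3·1 + 30·6 + 23·4 + 30·5 + 28·3 = 732
F: 33·1 + 31·6 + 3·2 + 30·4 + 23·3 + 30·4 + 28·1 = 562
A: 33·2 + 31·2 + 3·3 + 30·3 + 23·6 + 30·6 + 28·4 = 657
D has the highest Borda score (732).

D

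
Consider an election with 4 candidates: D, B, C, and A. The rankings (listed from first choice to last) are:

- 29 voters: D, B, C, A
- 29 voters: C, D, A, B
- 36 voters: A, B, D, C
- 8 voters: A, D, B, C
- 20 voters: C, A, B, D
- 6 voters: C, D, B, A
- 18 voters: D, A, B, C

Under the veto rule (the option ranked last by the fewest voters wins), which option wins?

D

Last-place votes: D 20, B 29, C 62, A 35.
D is ranked last by the fewest voters, so D wins.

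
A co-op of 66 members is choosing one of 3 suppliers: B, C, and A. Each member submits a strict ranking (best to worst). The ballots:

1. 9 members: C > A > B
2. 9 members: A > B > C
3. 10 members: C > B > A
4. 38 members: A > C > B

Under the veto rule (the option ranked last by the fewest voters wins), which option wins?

Last-place votes: B 47, C 9, A 10.
C is ranked last by the fewest voters, so C wins.

C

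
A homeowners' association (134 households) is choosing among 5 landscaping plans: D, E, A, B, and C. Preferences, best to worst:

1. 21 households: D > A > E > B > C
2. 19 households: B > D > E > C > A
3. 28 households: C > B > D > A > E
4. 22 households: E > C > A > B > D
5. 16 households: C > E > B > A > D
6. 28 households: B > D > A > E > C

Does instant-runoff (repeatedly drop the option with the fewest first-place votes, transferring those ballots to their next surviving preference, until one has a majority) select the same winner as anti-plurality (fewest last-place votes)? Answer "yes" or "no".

Instant-runoff — R1 D 21, E 22, A 0, B 47, C 44 (A out); R2 D 21, E 22, B 47, C 44 (D out); R3 E 43, B 47, C 44 (E out); R4 B 68, C 66 (B winner). Winner: B.
Anti-plurality — last-place votes: D 38, E 28, A 19, B 0, C 49. Winner: B.
The two methods agree.

yes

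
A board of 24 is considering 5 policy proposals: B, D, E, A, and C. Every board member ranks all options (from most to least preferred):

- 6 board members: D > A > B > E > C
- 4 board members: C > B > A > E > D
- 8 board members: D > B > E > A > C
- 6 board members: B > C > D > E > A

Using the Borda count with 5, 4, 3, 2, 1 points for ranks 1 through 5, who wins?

B: 6·3 + 4·4 + 8·4 + 6·5 = 96
D: 6·5 + 4·1 + 8·5 + 6·3 = 92
E: 6·2 + 4·2 + 8·3 + 6·2 = 56
A: 6·4 + 4·3 + 8·2 + 6·1 = 58
C: 6·1 + 4·5 + 8·1 + 6·4 = 58
B has the highest Borda score (96).

B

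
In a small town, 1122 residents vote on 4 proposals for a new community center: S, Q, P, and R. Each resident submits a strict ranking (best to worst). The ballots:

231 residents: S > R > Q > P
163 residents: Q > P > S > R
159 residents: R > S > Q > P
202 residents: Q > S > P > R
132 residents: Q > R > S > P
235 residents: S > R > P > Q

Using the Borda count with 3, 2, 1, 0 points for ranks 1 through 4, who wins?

S

S: 231·3 + 163·1 + 159·2 + 202·2 + 132·1 + 235·3 = 2415
Q: 231·1 + 163·3 + 159·1 + 202·3 + 132·3 + 235·0 = 1881
P: 231·0 + 163·2 + 159·0 + 202·1 + 132·0 + 235·1 = 763
R: 231·2 + 163·0 + 159·3 + 202·0 + 132·2 + 235·2 = 1673
S has the highest Borda score (2415).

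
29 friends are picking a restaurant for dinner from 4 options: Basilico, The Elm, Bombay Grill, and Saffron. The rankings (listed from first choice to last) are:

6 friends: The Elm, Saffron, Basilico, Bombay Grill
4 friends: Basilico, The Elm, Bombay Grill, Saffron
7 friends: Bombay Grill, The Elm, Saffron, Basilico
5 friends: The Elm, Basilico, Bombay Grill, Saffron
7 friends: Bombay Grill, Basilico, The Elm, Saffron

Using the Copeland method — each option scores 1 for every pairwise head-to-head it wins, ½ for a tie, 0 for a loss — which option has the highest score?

The Elm

Basilico: beats Bombay Grill and Saffron; loses to The Elm → score 2.
The Elm: beats Basilico, Bombay Grill, and Saffron → score 3.
Bombay Grill: beats Saffron; loses to Basilico and The Elm → score 1.
Saffron: loses to Basilico, The Elm, and Bombay Grill → score 0.
The Elm has the best pairwise record.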